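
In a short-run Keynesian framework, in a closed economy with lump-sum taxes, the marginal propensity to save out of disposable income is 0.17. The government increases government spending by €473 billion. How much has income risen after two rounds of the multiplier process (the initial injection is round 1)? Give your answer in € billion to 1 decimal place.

MPC = 1 − MPS = 1 − 0.17 = 0.83.
Round 1 adds ΔG = €473 billion; each later round is MPC = 0.83 times the previous.
After 2 rounds: 473 + 392.59 = ΔG·(1 − c^2)/(1 − c) = 473 × (1 − 0.6889)/0.17 ≈ €865.6 billion.

€865.6 billion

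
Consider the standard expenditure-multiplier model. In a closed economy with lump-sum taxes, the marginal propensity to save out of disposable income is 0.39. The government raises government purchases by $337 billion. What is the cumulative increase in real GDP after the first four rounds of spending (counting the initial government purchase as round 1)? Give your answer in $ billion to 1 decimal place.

$744.5 billion

MPC = 1 − MPS = 1 − 0.39 = 0.61.
Round 1 adds ΔG = $337 billion; each later round is MPC = 0.61 times the previous.
After 4 rounds: 337 + 205.57 + 125.3977 + 76.492597 = ΔG·(1 − c^4)/(1 − c) = 337 × (1 − 0.13845841)/0.39 ≈ $744.5 billion.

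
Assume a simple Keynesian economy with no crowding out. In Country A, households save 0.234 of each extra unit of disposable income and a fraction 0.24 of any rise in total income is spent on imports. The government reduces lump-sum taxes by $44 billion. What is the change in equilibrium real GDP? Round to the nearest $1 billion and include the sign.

MPC = 1 − MPS = 1 − 0.234 = 0.766.
A lump-sum tax change of −$44 billion shifts disposable income by +$44 billion; first-round consumption changes by −c × ΔT = −0.766 × (−$44 billion) = +$33.704 billion.
Expenditure multiplier = 1/(1 − c + m) = 1/(1 − 0.766 + 0.24) = 1/0.474 ≈ 2.11.
The tax multiplier is −c × k ≈ −1.616, so ΔY = k × (−c·ΔT) = (+$33.704 billion) / 0.474 ≈ +$71 billion.

+$71 billion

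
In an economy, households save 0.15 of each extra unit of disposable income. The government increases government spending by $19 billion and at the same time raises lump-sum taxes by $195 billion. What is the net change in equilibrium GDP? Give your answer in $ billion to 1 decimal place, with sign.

−$978.3 billion

MPC = 1 − MPS = 1 − 0.15 = 0.85.
Expenditure multiplier = 1/(1 − MPC) = 1/(1 − 0.85) = 1/0.15 ≈ 6.667.
ΔG contributes k·ΔG = (+$19 billion) / 0.15 ≈ +$126.7 billion.
ΔT of +$195 billion changes first-round spending by −c·ΔT = −$165.75 billion, contributing k·(−c·ΔT) = (−$165.75 billion) / 0.15 = −$1,105 billion.
Net ΔY = k(ΔG − c·ΔT) = (−$146.75 billion) / 0.15 ≈ −$978.3 billion.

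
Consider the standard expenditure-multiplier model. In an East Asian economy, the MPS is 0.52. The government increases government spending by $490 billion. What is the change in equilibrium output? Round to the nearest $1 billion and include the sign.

MPC = 1 − MPS = 1 − 0.52 = 0.48.
Expenditure multiplier = 1/(1 − MPC) = 1/(1 − 0.48) = 1/0.52 ≈ 1.923.
ΔY = k × ΔG = (+$490 billion) / 0.52 ≈ +$942 billion.

+$942 billion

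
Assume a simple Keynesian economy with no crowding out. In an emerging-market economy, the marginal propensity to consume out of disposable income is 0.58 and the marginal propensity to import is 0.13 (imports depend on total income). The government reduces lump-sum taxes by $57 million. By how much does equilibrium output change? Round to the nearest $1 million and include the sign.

+$60 million

A lump-sum tax change of −$57 million shifts disposable income by +$57 million; first-round consumption changes by −c × ΔT = −0.58 × (−$57 million) = +$33.06 million.
Expenditure multiplier = 1/(1 − c + m) = 1/(1 − 0.58 + 0.13) = 1/0.55 ≈ 1.818.
The tax multiplier is −c × k ≈ −1.055, so ΔY = k × (−c·ΔT) = (+$33.06 million) / 0.55 ≈ +$60 million.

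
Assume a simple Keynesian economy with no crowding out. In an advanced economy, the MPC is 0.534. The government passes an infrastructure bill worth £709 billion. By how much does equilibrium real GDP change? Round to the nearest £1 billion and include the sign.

+£1,521 billion

Government-spending multiplier = 1/(1 − MPC) = 1/(1 − 0.534) = 1/0.466 ≈ 2.146.
ΔY = k × ΔG = (+£709 billion) / 0.466 ≈ +£1,521 billion.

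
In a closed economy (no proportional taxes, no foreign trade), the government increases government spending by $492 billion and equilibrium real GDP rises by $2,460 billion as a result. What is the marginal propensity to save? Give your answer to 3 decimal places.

Implied spending multiplier k = ΔY/ΔG = 2,460/492 = 5.
Since k = 1/(1 − MPC), MPC = 1 − 1/k = 1 − ΔG/ΔY = 1 − 492/2,460 = 0.800.
MPS = 1 − MPC = 0.200.

0.200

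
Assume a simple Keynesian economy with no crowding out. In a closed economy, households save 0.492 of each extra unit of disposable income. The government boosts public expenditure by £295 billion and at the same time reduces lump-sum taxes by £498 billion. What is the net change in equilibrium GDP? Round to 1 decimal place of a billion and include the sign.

MPC = 1 − MPS = 1 − 0.492 = 0.508.
Expenditure multiplier = 1/(1 − MPC) = 1/(1 − 0.508) = 1/0.492 ≈ 2.033.
ΔG contributes k·ΔG = (+£295 billion) / 0.492 ≈ +£599.6 billion.
ΔT of −£498 billion changes first-round spending by −c·ΔT = +£252.984 billion, contributing k·(−c·ΔT) = (+£252.984 billion) / 0.492 ≈ +£514.2 billion.
Net ΔY = k(ΔG − c·ΔT) = (+£547.984 billion) / 0.492 ≈ +£1,113.8 billion.

+£1,113.8 billion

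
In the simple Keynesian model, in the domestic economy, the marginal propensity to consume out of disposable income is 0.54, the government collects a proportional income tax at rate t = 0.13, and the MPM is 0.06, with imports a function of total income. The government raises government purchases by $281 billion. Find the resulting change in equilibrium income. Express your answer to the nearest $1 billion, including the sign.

+$476 billion

Government-spending multiplier = 1/(1 − c(1−t) + m) = 1/(1 − 0.54×0.87 + 0.06) = 1/0.5902 ≈ 1.694.
ΔY = k × ΔG = (+$281 billion) / 0.5902 ≈ +$476 billion.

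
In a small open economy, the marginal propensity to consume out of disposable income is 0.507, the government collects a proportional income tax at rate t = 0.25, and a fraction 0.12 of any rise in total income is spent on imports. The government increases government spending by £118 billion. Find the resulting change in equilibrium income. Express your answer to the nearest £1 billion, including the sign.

+£160 billion

Government-spending multiplier = 1/(1 − c(1−t) + m) = 1/(1 − 0.507×0.75 + 0.12) = 1/0.73975 ≈ 1.352.
ΔY = k × ΔG = (+£118 billion) / 0.73975 ≈ +£160 billion.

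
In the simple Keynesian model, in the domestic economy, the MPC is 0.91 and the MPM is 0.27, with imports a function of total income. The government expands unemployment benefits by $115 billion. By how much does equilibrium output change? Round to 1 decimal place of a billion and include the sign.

The transfer change shifts disposable income by +$115 billion, so first-round consumption changes by c·ΔTR = 0.91 × (+$115 billion) = +$104.65 billion.
Expenditure multiplier = 1/(1 − c + m) = 1/(1 − 0.91 + 0.27) = 1/0.36 ≈ 2.778.
The transfer multiplier is c × k ≈ 2.528, so ΔY = k × (c·ΔTR) = (+$104.65 billion) / 0.36 ≈ +$290.7 billion.

+$290.7 billion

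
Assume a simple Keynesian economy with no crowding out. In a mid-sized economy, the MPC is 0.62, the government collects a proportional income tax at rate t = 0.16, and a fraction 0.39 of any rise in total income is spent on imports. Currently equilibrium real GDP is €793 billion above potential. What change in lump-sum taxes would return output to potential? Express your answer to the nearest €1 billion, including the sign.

+€1,112 billion

Spending multiplier = 1/(1 − c(1−t) + m) = 1/(1 − 0.62×0.84 + 0.39) = 1/0.8692 ≈ 1.15.
Tax multiplier = −c·k = −0.62/0.8692 ≈ −0.713. Need ΔY = −€793 billion, so ΔT = ΔY/(−c·k) = −(−€793 billion) × 0.8692 / 0.62 ≈ +€1,112 billion.
The government should raise lump-sum taxes by €1,112 billion.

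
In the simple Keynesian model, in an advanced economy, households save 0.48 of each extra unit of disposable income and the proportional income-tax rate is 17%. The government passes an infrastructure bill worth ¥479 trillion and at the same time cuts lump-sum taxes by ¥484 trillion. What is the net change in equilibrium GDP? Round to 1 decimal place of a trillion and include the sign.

+¥1,285.5 trillion

MPC = 1 − MPS = 1 − 0.48 = 0.52.
Expenditure multiplier = 1/(1 − c(1−t)) = 1/(1 − 0.52×0.83) = 1/0.5684 ≈ 1.759.
ΔG contributes k·ΔG = (+¥479 trillion) / 0.5684 ≈ +¥842.7 trillion.
ΔT of −¥484 trillion changes first-round spending by −c·ΔT = +¥251.68 trillion, contributing k·(−c·ΔT) = (+¥251.68 trillion) / 0.5684 ≈ +¥442.8 trillion.
Net ΔY = k(ΔG − c·ΔT) = (+¥730.68 trillion) / 0.5684 ≈ +¥1,285.5 trillion.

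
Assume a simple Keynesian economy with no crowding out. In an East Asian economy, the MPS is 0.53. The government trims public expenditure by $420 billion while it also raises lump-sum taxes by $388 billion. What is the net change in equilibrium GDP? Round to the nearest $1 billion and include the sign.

MPC = 1 − MPS = 1 − 0.53 = 0.47.
Expenditure multiplier = 1/(1 − MPC) = 1/(1 − 0.47) = 1/0.53 ≈ 1.887.
ΔG contributes k·ΔG = (−$420 billion) / 0.53 ≈ −$792.5 billion.
ΔT of +$388 billion changes first-round spending by −c·ΔT = −$182.36 billion, contributing k·(−c·ΔT) = (−$182.36 billion) / 0.53 ≈ −$344.1 billion.
Net ΔY = k(ΔG − c·ΔT) = (−$602.36 billion) / 0.53 ≈ −$1,137 billion.

−$1,137 billion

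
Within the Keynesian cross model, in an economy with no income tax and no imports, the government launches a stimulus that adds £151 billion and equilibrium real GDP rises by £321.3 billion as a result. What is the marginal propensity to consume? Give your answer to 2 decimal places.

Implied spending multiplier k = ΔY/ΔG = 321.3/151 ≈ 2.1278.
Since k = 1/(1 − MPC), MPC = 1 − 1/k = 1 − ΔG/ΔY = 1 − 151/321.3 ≈ 0.53.

0.53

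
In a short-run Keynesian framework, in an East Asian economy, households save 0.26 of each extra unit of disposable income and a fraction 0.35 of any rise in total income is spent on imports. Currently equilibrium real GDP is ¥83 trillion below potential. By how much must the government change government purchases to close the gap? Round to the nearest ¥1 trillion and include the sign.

+¥51 trillion

MPC = 1 − MPS = 1 − 0.26 = 0.74.
Spending multiplier = 1/(1 − c + m) = 1/(1 − 0.74 + 0.35) = 1/0.61 ≈ 1.639.
Need ΔY = +¥83 trillion, so ΔG = ΔY/k = (+¥83 trillion) × 0.61 ≈ +¥51 trillion.
The government should increase government purchases by ¥51 trillion.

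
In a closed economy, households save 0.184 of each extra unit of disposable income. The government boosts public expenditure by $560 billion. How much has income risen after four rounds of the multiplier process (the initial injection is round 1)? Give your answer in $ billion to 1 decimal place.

MPC = 1 − MPS = 1 − 0.184 = 0.816.
Round 1 adds ΔG = $560 billion; each later round is MPC = 0.816 times the previous.
After 4 rounds: 560 + 456.96 + 372.87936 + 304.26955776 = ΔG·(1 − c^4)/(1 − c) = 560 × (1 − 0.443364212736)/0.184 ≈ $1,694.1 billion.

$1,694.1 billion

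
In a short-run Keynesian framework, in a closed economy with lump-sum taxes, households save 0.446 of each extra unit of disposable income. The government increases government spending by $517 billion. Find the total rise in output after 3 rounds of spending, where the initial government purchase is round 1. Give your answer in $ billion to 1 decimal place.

MPC = 1 − MPS = 1 − 0.446 = 0.554.
Round 1 adds ΔG = $517 billion; each later round is MPC = 0.554 times the previous.
After 3 rounds: 517 + 286.418 + 158.675572 = ΔG·(1 − c^3)/(1 − c) = 517 × (1 − 0.170031464)/0.446 ≈ $962.1 billion.

$962.1 billion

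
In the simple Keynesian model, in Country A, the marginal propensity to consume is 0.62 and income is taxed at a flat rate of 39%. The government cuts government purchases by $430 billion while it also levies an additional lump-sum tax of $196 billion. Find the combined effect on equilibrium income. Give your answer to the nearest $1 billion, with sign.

Expenditure multiplier = 1/(1 − c(1−t)) = 1/(1 − 0.62×0.61) = 1/0.6218 ≈ 1.608.
ΔG contributes k·ΔG = (−$430 billion) / 0.6218 ≈ −$691.5 billion.
ΔT of +$196 billion changes first-round spending by −c·ΔT = −$121.52 billion, contributing k·(−c·ΔT) = (−$121.52 billion) / 0.6218 ≈ −$195.4 billion.
Net ΔY = k(ΔG − c·ΔT) = (−$551.52 billion) / 0.6218 ≈ −$887 billion.

−$887 billion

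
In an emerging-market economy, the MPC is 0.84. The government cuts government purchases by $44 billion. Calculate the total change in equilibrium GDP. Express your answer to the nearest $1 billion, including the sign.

Expenditure multiplier = 1/(1 − MPC) = 1/(1 − 0.84) = 1/0.16 = 6.25.
ΔY = k × ΔG = (−$44 billion) / 0.16 = −$275 billion.

−$275 billion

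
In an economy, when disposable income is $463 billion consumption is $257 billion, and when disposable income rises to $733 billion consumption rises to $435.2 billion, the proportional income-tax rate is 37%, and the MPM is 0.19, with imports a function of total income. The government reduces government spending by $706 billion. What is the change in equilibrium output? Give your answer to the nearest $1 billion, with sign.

MPC = ΔC/ΔYd = (435.2 − 257)/(733 − 463) = 178.2/270 = 0.66.
Expenditure multiplier = 1/(1 − c(1−t) + m) = 1/(1 − 0.66×0.63 + 0.19) = 1/0.7742 ≈ 1.292.
ΔY = k × ΔG = (−$706 billion) / 0.7742 ≈ −$912 billion.

−$912 billion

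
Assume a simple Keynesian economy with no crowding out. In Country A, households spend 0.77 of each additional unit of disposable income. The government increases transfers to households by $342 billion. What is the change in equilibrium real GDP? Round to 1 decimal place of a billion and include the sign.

The transfer change shifts disposable income by +$342 billion, so first-round consumption changes by c·ΔTR = 0.77 × (+$342 billion) = +$263.34 billion.
Expenditure multiplier = 1/(1 − MPC) = 1/(1 − 0.77) = 1/0.23 ≈ 4.348.
The transfer multiplier is c × k ≈ 3.348, so ΔY = k × (c·ΔTR) = (+$263.34 billion) / 0.23 ≈ +$1,145 billion.

+$1,145.0 billion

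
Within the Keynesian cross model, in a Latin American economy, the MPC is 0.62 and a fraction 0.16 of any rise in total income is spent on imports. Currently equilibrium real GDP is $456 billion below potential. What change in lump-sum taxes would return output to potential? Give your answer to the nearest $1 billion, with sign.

−$397 billion

Spending multiplier = 1/(1 − c + m) = 1/(1 − 0.62 + 0.16) = 1/0.54 ≈ 1.852.
Tax multiplier = −c·k = −0.62/0.54 ≈ −1.148. Need ΔY = +$456 billion, so ΔT = ΔY/(−c·k) = −(+$456 billion) × 0.54 / 0.62 ≈ −$397 billion.
The government should cut lump-sum taxes by $397 billion.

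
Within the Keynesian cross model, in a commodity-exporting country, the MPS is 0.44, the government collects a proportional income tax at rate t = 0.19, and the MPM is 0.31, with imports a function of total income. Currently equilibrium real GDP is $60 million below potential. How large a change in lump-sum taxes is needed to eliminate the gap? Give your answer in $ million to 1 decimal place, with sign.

MPC = 1 − MPS = 1 − 0.44 = 0.56.
Spending multiplier = 1/(1 − c(1−t) + m) = 1/(1 − 0.56×0.81 + 0.31) = 1/0.8564 ≈ 1.168.
Tax multiplier = −c·k = −0.56/0.8564 ≈ −0.654. Need ΔY = +$60 million, so ΔT = ΔY/(−c·k) = −(+$60 million) × 0.8564 / 0.56 ≈ −$91.8 million.
The government should cut lump-sum taxes by $91.8 million.

−$91.8 million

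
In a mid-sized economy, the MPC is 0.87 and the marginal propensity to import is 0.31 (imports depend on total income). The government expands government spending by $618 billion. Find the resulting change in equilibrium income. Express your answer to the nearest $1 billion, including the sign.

Government-spending multiplier = 1/(1 − c + m) = 1/(1 − 0.87 + 0.31) = 1/0.44 ≈ 2.273.
ΔY = k × ΔG = (+$618 billion) / 0.44 ≈ +$1,405 billion.

+$1,405 billion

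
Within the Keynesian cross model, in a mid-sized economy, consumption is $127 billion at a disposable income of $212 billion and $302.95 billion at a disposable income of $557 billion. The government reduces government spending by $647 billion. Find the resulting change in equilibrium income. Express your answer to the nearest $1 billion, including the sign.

−$1,320 billion

MPC = ΔC/ΔYd = (302.95 − 127)/(557 − 212) = 175.95/345 = 0.51.
Spending multiplier = 1/(1 − MPC) = 1/(1 − 0.51) = 1/0.49 ≈ 2.041.
ΔY = k × ΔG = (−$647 billion) / 0.49 ≈ −$1,320 billion.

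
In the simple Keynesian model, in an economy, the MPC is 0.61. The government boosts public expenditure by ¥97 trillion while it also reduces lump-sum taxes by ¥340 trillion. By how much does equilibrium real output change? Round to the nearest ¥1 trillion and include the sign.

Expenditure multiplier = 1/(1 − MPC) = 1/(1 − 0.61) = 1/0.39 ≈ 2.564.
ΔG contributes k·ΔG = (+¥97 trillion) / 0.39 ≈ +¥248.7 trillion.
ΔT of −¥340 trillion changes first-round spending by −c·ΔT = +¥207.4 trillion, contributing k·(−c·ΔT) = (+¥207.4 trillion) / 0.39 ≈ +¥531.8 trillion.
Net ΔY = k(ΔG − c·ΔT) = (+¥304.4 trillion) / 0.39 ≈ +¥781 trillion.

+¥781 trillion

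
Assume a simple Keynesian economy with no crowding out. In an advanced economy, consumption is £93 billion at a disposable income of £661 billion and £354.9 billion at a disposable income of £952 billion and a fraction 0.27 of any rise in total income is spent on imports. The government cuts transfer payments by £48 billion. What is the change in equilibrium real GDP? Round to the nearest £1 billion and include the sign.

−£117 billion

MPC = ΔC/ΔYd = (354.9 − 93)/(952 − 661) = 261.9/291 = 0.9.
The transfer change shifts disposable income by −£48 billion, so first-round consumption changes by c·ΔTR = 0.9 × (−£48 billion) = −£43.2 billion.
Expenditure multiplier = 1/(1 − c + m) = 1/(1 − 0.9 + 0.27) = 1/0.37 ≈ 2.703.
The transfer multiplier is c × k ≈ 2.432, so ΔY = k × (c·ΔTR) = (−£43.2 billion) / 0.37 ≈ −£117 billion.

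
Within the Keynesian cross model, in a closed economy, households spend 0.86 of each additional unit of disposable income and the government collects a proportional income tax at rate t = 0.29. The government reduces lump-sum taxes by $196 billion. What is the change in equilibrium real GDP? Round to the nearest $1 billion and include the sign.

A lump-sum tax change of −$196 billion shifts disposable income by +$196 billion; first-round consumption changes by −c × ΔT = −0.86 × (−$196 billion) = +$168.56 billion.
Expenditure multiplier = 1/(1 − c(1−t)) = 1/(1 − 0.86×0.71) = 1/0.3894 ≈ 2.568.
The tax multiplier is −c × k ≈ −2.209, so ΔY = k × (−c·ΔT) = (+$168.56 billion) / 0.3894 ≈ +$433 billion.

+$433 billion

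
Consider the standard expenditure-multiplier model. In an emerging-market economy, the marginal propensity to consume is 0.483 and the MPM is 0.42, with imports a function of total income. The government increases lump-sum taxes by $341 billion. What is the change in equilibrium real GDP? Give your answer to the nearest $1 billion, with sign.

−$176 billion

A lump-sum tax change of +$341 billion shifts disposable income by −$341 billion; first-round consumption changes by −c × ΔT = −0.483 × (+$341 billion) = −$164.703 billion.
Expenditure multiplier = 1/(1 − c + m) = 1/(1 − 0.483 + 0.42) = 1/0.937 ≈ 1.067.
The tax multiplier is −c × k ≈ −0.515, so ΔY = k × (−c·ΔT) = (−$164.703 billion) / 0.937 ≈ −$176 billion.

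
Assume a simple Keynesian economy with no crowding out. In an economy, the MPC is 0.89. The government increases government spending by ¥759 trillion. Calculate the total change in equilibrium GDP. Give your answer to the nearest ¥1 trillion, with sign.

Government-spending multiplier = 1/(1 − MPC) = 1/(1 − 0.89) = 1/0.11 ≈ 9.091.
ΔY = k × ΔG = (+¥759 trillion) / 0.11 = +¥6,900 trillion.

+¥6,900 trillion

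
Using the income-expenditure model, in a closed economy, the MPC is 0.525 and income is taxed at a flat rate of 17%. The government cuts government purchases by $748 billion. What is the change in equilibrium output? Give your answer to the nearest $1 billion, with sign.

−$1,326 billion

Spending multiplier = 1/(1 − c(1−t)) = 1/(1 − 0.525×0.83) = 1/0.56425 ≈ 1.772.
ΔY = k × ΔG = (−$748 billion) / 0.56425 ≈ −$1,326 billion.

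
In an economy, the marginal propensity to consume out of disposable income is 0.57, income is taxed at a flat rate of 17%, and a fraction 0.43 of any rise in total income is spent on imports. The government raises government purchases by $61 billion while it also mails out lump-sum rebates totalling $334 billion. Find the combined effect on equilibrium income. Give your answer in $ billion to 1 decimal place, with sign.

Expenditure multiplier = 1/(1 − c(1−t) + m) = 1/(1 − 0.57×0.83 + 0.43) = 1/0.9569 ≈ 1.045.
ΔG contributes k·ΔG = (+$61 billion) / 0.9569 ≈ +$63.7 billion.
ΔT of −$334 billion changes first-round spending by −c·ΔT = +$190.38 billion, contributing k·(−c·ΔT) = (+$190.38 billion) / 0.9569 ≈ +$199 billion.
Net ΔY = k(ΔG − c·ΔT) = (+$251.38 billion) / 0.9569 ≈ +$262.7 billion.

+$262.7 billion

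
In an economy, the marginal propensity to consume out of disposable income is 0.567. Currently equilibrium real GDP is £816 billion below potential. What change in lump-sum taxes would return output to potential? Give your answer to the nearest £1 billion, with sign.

Spending multiplier = 1/(1 − MPC) = 1/(1 − 0.567) = 1/0.433 ≈ 2.309.
Tax multiplier = −c·k = −0.567/0.433 ≈ −1.309. Need ΔY = +£816 billion, so ΔT = ΔY/(−c·k) = −(+£816 billion) × 0.433 / 0.567 ≈ −£623 billion.
The government should cut lump-sum taxes by £623 billion.

−£623 billion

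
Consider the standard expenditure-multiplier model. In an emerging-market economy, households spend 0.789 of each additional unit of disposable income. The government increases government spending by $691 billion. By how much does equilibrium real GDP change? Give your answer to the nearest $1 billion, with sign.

+$3,275 billion

Expenditure multiplier = 1/(1 − MPC) = 1/(1 − 0.789) = 1/0.211 ≈ 4.739.
ΔY = k × ΔG = (+$691 billion) / 0.211 ≈ +$3,275 billion.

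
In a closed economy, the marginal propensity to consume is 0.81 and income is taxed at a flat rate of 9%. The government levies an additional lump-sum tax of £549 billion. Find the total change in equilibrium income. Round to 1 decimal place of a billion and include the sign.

A lump-sum tax change of +£549 billion shifts disposable income by −£549 billion; first-round consumption changes by −c × ΔT = −0.81 × (+£549 billion) = −£444.69 billion.
Expenditure multiplier = 1/(1 − c(1−t)) = 1/(1 − 0.81×0.91) = 1/0.2629 ≈ 3.804.
The tax multiplier is −c × k ≈ −3.081, so ΔY = k × (−c·ΔT) = (−£444.69 billion) / 0.2629 ≈ −£1,691.5 billion.

−£1,691.5 billion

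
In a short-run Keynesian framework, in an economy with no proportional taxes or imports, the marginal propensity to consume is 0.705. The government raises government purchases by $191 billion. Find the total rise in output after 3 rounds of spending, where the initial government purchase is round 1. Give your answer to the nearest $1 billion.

$421 billion

Round 1 adds ΔG = $191 billion; each later round is MPC = 0.705 times the previous.
After 3 rounds: 191 + 134.655 + 94.931775 = ΔG·(1 − c^3)/(1 − c) = 191 × (1 − 0.350402625)/0.295 ≈ $421 billion.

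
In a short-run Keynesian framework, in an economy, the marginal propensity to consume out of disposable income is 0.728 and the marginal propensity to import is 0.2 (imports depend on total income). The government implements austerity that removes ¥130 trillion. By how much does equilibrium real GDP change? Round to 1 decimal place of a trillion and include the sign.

−¥275.4 trillion

Government-spending multiplier = 1/(1 − c + m) = 1/(1 − 0.728 + 0.2) = 1/0.472 ≈ 2.119.
ΔY = k × ΔG = (−¥130 trillion) / 0.472 ≈ −¥275.4 trillion.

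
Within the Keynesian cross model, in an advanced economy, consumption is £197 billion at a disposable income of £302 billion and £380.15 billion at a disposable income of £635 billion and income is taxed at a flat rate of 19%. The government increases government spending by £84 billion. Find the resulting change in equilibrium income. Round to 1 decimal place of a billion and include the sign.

+£151.5 billion

MPC = ΔC/ΔYd = (380.15 − 197)/(635 − 302) = 183.15/333 = 0.55.
Government-spending multiplier = 1/(1 − c(1−t)) = 1/(1 − 0.55×0.81) = 1/0.5545 ≈ 1.803.
ΔY = k × ΔG = (+£84 billion) / 0.5545 ≈ +£151.5 billion.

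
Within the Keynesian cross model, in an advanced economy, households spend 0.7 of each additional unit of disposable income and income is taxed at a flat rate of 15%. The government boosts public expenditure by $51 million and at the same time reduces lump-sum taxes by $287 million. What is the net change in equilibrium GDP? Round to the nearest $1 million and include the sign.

Expenditure multiplier = 1/(1 − c(1−t)) = 1/(1 − 0.7×0.85) = 1/0.405 ≈ 2.469.
ΔG contributes k·ΔG = (+$51 million) / 0.405 ≈ +$125.9 million.
ΔT of −$287 million changes first-round spending by −c·ΔT = +$200.9 million, contributing k·(−c·ΔT) = (+$200.9 million) / 0.405 ≈ +$496 million.
Net ΔY = k(ΔG − c·ΔT) = (+$251.9 million) / 0.405 ≈ +$622 million.

+$622 million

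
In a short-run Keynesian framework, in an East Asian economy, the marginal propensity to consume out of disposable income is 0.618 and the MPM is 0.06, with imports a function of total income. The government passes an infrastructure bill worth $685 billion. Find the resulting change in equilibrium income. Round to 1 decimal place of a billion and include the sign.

Expenditure multiplier = 1/(1 − c + m) = 1/(1 − 0.618 + 0.06) = 1/0.442 ≈ 2.262.
ΔY = k × ΔG = (+$685 billion) / 0.442 ≈ +$1,549.8 billion.

+$1,549.8 billion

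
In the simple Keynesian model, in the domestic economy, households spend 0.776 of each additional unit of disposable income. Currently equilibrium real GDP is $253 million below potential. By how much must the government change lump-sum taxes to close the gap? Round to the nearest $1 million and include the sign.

Spending multiplier = 1/(1 − MPC) = 1/(1 − 0.776) = 1/0.224 ≈ 4.464.
Tax multiplier = −c·k = −0.776/0.224 ≈ −3.464. Need ΔY = +$253 million, so ΔT = ΔY/(−c·k) = −(+$253 million) × 0.224 / 0.776 ≈ −$73 million.
The government should cut lump-sum taxes by $73 million.

−$73 million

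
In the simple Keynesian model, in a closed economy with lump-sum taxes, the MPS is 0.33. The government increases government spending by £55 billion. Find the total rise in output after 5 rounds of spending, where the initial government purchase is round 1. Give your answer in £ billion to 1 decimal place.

MPC = 1 − MPS = 1 − 0.33 = 0.67.
Round 1 adds ΔG = £55 billion; each later round is MPC = 0.67 times the previous.
After 5 rounds: 55 + 36.85 + 24.6895 + 16.541965 + 11.08311655 = ΔG·(1 − c^5)/(1 − c) = 55 × (1 − 0.1350125107)/0.33 ≈ £144.2 billion.

£144.2 billion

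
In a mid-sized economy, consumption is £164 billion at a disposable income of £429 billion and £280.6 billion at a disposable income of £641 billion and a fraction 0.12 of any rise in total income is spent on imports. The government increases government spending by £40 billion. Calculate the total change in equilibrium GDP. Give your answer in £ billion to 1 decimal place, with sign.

+£70.2 billion

MPC = ΔC/ΔYd = (280.6 − 164)/(641 − 429) = 116.6/212 = 0.55.
Expenditure multiplier = 1/(1 − c + m) = 1/(1 − 0.55 + 0.12) = 1/0.57 ≈ 1.754.
ΔY = k × ΔG = (+£40 billion) / 0.57 ≈ +£70.2 billion.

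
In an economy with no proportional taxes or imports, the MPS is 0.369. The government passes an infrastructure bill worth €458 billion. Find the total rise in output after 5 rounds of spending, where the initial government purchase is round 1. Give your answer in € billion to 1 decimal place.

MPC = 1 − MPS = 1 − 0.369 = 0.631.
Round 1 adds ΔG = €458 billion; each later round is MPC = 0.631 times the previous.
After 5 rounds: 458 + 288.998 + 182.357738 + 115.067732678 + 72.607739319818 = ΔG·(1 − c^5)/(1 − c) = 458 × (1 − 0.100033806792151)/0.369 ≈ €1,117 billion.

€1,117.0 billion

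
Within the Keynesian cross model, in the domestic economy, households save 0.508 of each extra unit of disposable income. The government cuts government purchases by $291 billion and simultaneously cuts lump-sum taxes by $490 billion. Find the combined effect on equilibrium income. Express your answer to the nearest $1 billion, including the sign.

MPC = 1 − MPS = 1 − 0.508 = 0.492.
Expenditure multiplier = 1/(1 − MPC) = 1/(1 − 0.492) = 1/0.508 ≈ 1.969.
ΔG contributes k·ΔG = (−$291 billion) / 0.508 ≈ −$572.8 billion.
ΔT of −$490 billion changes first-round spending by −c·ΔT = +$241.08 billion, contributing k·(−c·ΔT) = (+$241.08 billion) / 0.508 ≈ +$474.6 billion.
Net ΔY = k(ΔG − c·ΔT) = (−$49.92 billion) / 0.508 ≈ −$98 billion.

−$98 billion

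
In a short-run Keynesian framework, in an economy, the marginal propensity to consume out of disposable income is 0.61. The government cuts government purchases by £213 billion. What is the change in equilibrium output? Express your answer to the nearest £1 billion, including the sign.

Spending multiplier = 1/(1 − MPC) = 1/(1 − 0.61) = 1/0.39 ≈ 2.564.
ΔY = k × ΔG = (−£213 billion) / 0.39 ≈ −£546 billion.

−£546 billion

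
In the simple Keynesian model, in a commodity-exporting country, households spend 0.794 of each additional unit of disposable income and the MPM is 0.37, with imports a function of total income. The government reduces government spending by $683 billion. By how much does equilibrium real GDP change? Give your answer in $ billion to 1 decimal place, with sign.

−$1,185.8 billion

Spending multiplier = 1/(1 − c + m) = 1/(1 − 0.794 + 0.37) = 1/0.576 ≈ 1.736.
ΔY = k × ΔG = (−$683 billion) / 0.576 ≈ −$1,185.8 billion.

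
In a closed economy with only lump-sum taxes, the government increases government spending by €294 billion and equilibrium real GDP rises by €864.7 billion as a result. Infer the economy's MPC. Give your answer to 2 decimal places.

Implied spending multiplier k = ΔY/ΔG = 864.7/294 ≈ 2.9412.
Since k = 1/(1 − MPC), MPC = 1 − 1/k = 1 − ΔG/ΔY = 1 − 294/864.7 ≈ 0.66.

0.66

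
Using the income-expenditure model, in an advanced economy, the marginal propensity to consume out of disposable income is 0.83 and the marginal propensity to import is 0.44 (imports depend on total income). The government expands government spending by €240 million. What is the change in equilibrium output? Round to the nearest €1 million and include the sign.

+€393 million

Spending multiplier = 1/(1 − c + m) = 1/(1 − 0.83 + 0.44) = 1/0.61 ≈ 1.639.
ΔY = k × ΔG = (+€240 million) / 0.61 ≈ +€393 million.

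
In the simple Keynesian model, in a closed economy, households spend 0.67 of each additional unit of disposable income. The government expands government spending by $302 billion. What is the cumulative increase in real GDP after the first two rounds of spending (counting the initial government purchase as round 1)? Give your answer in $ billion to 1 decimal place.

Round 1 adds ΔG = $302 billion; each later round is MPC = 0.67 times the previous.
After 2 rounds: 302 + 202.34 = ΔG·(1 − c^2)/(1 − c) = 302 × (1 − 0.4489)/0.33 ≈ $504.3 billion.

$504.3 billion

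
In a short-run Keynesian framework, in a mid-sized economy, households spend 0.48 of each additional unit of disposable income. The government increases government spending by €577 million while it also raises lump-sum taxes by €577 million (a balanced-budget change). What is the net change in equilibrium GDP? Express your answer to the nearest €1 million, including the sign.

+€577 million

Expenditure multiplier = 1/(1 − MPC) = 1/(1 − 0.48) = 1/0.52 ≈ 1.923.
ΔG contributes k·ΔG = (+€577 million) / 0.52 ≈ +€1,109.6 million.
ΔT of +€577 million changes first-round spending by −c·ΔT = −€276.96 million, contributing k·(−c·ΔT) = (−€276.96 million) / 0.52 ≈ −€532.6 million.
With ΔG = ΔT and no other leakages, the balanced-budget multiplier is 1, so ΔY = ΔG = +€577 million.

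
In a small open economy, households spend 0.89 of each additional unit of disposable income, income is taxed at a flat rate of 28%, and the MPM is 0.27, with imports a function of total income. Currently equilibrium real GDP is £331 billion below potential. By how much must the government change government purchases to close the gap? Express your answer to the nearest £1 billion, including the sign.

Spending multiplier = 1/(1 − c(1−t) + m) = 1/(1 − 0.89×0.72 + 0.27) = 1/0.6292 ≈ 1.589.
Need ΔY = +£331 billion, so ΔG = ΔY/k = (+£331 billion) × 0.6292 ≈ +£208 billion.
The government should increase government purchases by £208 billion.

+£208 billion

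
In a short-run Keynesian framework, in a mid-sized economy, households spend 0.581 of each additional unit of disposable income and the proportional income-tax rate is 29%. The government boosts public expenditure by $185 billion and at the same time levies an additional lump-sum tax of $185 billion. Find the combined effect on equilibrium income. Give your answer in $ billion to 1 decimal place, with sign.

Expenditure multiplier = 1/(1 − c(1−t)) = 1/(1 − 0.581×0.71) = 1/0.58749 ≈ 1.702.
ΔG contributes k·ΔG = (+$185 billion) / 0.58749 ≈ +$314.9 billion.
ΔT of +$185 billion changes first-round spending by −c·ΔT = −$107.485 billion, contributing k·(−c·ΔT) = (−$107.485 billion) / 0.58749 ≈ −$183 billion.
Net ΔY = k(ΔG − c·ΔT) = (+$77.515 billion) / 0.58749 ≈ +$131.9 billion.

+$131.9 billion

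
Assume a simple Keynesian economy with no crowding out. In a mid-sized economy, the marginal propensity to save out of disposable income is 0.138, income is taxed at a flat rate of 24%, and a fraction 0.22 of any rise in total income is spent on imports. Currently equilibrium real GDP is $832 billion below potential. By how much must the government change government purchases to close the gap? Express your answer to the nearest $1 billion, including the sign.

+$470 billion

MPC = 1 − MPS = 1 − 0.138 = 0.862.
Spending multiplier = 1/(1 − c(1−t) + m) = 1/(1 − 0.862×0.76 + 0.22) = 1/0.56488 ≈ 1.77.
Need ΔY = +$832 billion, so ΔG = ΔY/k = (+$832 billion) × 0.56488 ≈ +$470 billion.
The government should increase government purchases by $470 billion.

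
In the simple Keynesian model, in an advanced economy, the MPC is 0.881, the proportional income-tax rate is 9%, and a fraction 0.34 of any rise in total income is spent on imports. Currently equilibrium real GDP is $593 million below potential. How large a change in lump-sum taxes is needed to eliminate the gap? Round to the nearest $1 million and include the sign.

Spending multiplier = 1/(1 − c(1−t) + m) = 1/(1 − 0.881×0.91 + 0.34) = 1/0.53829 ≈ 1.858.
Tax multiplier = −c·k = −0.881/0.53829 ≈ −1.637. Need ΔY = +$593 million, so ΔT = ΔY/(−c·k) = −(+$593 million) × 0.53829 / 0.881 ≈ −$362 million.
The government should cut lump-sum taxes by $362 million.

−$362 million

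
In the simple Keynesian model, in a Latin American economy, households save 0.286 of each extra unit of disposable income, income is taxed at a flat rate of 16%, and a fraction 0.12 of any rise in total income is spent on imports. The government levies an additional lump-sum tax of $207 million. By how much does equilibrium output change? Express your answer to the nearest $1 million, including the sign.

−$284 million

MPC = 1 − MPS = 1 − 0.286 = 0.714.
A lump-sum tax change of +$207 million shifts disposable income by −$207 million; first-round consumption changes by −c × ΔT = −0.714 × (+$207 million) = −$147.798 million.
Expenditure multiplier = 1/(1 − c(1−t) + m) = 1/(1 − 0.714×0.84 + 0.12) = 1/0.52024 ≈ 1.922.
The tax multiplier is −c × k ≈ −1.372, so ΔY = k × (−c·ΔT) = (−$147.798 million) / 0.52024 ≈ −$284 million.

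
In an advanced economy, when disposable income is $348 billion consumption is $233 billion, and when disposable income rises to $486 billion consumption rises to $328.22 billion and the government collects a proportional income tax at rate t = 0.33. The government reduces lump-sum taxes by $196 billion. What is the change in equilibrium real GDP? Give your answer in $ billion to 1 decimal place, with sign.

+$251.5 billion

MPC = ΔC/ΔYd = (328.22 − 233)/(486 − 348) = 95.22/138 = 0.69.
A lump-sum tax change of −$196 billion shifts disposable income by +$196 billion; first-round consumption changes by −c × ΔT = −0.69 × (−$196 billion) = +$135.24 billion.
Expenditure multiplier = 1/(1 − c(1−t)) = 1/(1 − 0.69×0.67) = 1/0.5377 ≈ 1.86.
The tax multiplier is −c × k ≈ −1.283, so ΔY = k × (−c·ΔT) = (+$135.24 billion) / 0.5377 ≈ +$251.5 billion.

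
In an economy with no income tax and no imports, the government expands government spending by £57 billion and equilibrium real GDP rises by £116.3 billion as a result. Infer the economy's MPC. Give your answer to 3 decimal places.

Implied spending multiplier k = ΔY/ΔG = 116.3/57 ≈ 2.0404.
Since k = 1/(1 − MPC), MPC = 1 − 1/k = 1 − ΔG/ΔY = 1 − 57/116.3 ≈ 0.510.

0.510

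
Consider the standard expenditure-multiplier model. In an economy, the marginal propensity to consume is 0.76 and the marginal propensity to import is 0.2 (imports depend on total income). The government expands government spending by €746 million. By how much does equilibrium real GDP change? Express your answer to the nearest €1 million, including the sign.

Spending multiplier = 1/(1 − c + m) = 1/(1 − 0.76 + 0.2) = 1/0.44 ≈ 2.273.
ΔY = k × ΔG = (+€746 million) / 0.44 ≈ +€1,695 million.

+€1,695 million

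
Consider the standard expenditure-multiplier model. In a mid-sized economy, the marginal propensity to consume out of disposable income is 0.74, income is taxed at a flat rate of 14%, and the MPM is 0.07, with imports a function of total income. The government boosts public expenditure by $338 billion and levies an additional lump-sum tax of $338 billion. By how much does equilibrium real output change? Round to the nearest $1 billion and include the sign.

+$203 billion

Expenditure multiplier = 1/(1 − c(1−t) + m) = 1/(1 − 0.74×0.86 + 0.07) = 1/0.4336 ≈ 2.306.
ΔG contributes k·ΔG = (+$338 billion) / 0.4336 ≈ +$779.5 billion.
ΔT of +$338 billion changes first-round spending by −c·ΔT = −$250.12 billion, contributing k·(−c·ΔT) = (−$250.12 billion) / 0.4336 ≈ −$576.8 billion.
Net ΔY = k(ΔG − c·ΔT) = (+$87.88 billion) / 0.4336 ≈ +$203 billion.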